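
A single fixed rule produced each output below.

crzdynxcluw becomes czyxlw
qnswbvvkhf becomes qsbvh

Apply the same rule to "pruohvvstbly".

puhvtl

What's happening: keep every other character starting from the first (positions 1st, 3rd, 5th, ...).
Doing the same to "pruohvvstbly": "puhvtl".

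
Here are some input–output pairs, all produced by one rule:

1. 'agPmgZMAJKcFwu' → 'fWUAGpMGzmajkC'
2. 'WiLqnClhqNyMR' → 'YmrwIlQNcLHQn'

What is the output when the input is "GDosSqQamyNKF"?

Rule — move the last 3 characters to the front (rotate right by 3), then flip the case of every letter.
On "GDosSqQamyNKF": the first step gives "NKFGDosSqQamy", and the second then gives "nkfgdOSsQqAMY".

nkfgdOSsQqAMY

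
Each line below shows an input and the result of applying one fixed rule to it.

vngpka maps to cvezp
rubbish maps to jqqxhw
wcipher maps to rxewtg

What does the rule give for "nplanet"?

eapcti

The pattern: shift every letter 11 places backward in the alphabet (wrapping around), then delete the first character.
"nplanet" → "ceapcti" → "eapcti".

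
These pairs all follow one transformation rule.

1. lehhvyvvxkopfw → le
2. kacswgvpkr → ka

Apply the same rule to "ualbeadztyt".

ua

In each case the input is transformed by: keep only the first 2 characters.
So "ualbeadztyt" becomes "ua".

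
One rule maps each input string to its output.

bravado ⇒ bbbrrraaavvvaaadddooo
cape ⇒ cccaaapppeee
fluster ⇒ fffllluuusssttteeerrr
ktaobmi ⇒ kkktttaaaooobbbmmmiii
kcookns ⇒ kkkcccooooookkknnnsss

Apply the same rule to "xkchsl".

xxxkkkccchhhssslll

The pattern: repeat every character 3 times.
On "xkchsl" that produces "xxxkkkccchhhssslll".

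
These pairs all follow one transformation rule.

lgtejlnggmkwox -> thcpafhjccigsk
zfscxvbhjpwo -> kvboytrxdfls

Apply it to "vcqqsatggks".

Each output is the input with this applied: move the last character to the front, then shift every letter 4 places backward in the alphabet (wrapping around).
For "vcqqsatggks", step one produces "svcqqsatggk"; step two turns that into "orymmowpccg".

orymmowpccg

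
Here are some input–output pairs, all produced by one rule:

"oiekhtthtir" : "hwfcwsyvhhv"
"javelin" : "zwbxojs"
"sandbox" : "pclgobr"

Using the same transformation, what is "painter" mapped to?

hsfdowb

Rule — shift every letter 12 places backward in the alphabet (wrapping around), then move the last 3 characters to the front (rotate right by 3).
On "painter": the first step gives "dowbhsf", and the second then gives "hsfdowb".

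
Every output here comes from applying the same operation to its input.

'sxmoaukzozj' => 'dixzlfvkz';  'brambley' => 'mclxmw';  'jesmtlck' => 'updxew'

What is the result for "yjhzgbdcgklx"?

In each case the input is transformed by: delete the last 2 characters, then shift every letter 11 places forward in the alphabet (wrapping around).
"yjhzgbdcgklx" → "juskrmonrv".

juskrmonrv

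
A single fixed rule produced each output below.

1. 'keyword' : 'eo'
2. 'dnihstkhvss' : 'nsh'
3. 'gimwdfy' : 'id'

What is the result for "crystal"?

rt

Looking at the pairs, the operation is to move the last character to the front, then keep one character in every 3, starting at position 3 (positions 3rd, 6th, 9th, ...).
Starting from "crystal": after the first operation, "lcrysta"; after the second, "rt".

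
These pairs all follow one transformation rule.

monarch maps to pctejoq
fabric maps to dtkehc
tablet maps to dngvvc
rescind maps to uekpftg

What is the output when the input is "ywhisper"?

The transformation: shift every letter 2 places forward in the alphabet (wrapping around), then move the first 2 characters to the end (rotate left by 2).
Starting from "ywhisper": after the first operation, "ayjkurgt"; after the second, "jkurgtay".

jkurgtay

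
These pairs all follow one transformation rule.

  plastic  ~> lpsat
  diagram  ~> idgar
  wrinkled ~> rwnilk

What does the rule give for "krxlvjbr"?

The rule is to delete the last 2 characters, then swap each adjacent pair of characters (1↔2, 3↔4, ...).
"krxlvjbr" → "krxlvj" → "rklxjv".

rklxjv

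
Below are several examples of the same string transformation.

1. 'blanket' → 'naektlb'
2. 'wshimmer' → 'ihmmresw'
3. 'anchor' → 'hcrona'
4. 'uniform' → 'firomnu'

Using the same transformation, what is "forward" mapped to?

wrradof

The rule is to swap each adjacent pair of characters (1↔2, 3↔4, ...), then move the first 2 characters to the end (rotate left by 2).
Starting from "forward": after the first operation, "ofwrrad"; after the second, "wrradof".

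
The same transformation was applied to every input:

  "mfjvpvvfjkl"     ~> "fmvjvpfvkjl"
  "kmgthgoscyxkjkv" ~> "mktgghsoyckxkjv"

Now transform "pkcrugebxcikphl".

The pattern: swap each adjacent pair of characters (1↔2, 3↔4, ...).
For "pkcrugebxcikphl" the result is "kprcgubecxkihpl".

kprcgubecxkihpl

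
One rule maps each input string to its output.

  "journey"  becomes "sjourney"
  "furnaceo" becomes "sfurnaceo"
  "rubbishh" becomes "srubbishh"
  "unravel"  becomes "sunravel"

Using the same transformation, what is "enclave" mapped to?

senclave

Each output is the input with this applied: prepend "s".
So "enclave" becomes "senclave".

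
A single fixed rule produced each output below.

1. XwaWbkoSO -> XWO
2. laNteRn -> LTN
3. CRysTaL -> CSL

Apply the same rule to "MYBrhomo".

Rule — keep one character in every 3, starting at position 1 (positions 1st, 4th, 7th, ...), then convert every letter to uppercase.
"MYBrhomo" → "Mrm" → "MRM".

MRM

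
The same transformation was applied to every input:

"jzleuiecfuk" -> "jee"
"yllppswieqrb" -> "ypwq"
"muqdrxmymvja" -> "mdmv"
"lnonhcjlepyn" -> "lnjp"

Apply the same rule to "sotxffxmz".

The pattern: delete the last 2 characters, then keep one character in every 3, starting at position 1 (positions 1st, 4th, 7th, ...).
Applying that to "sotxffxmz" gives "sxx".
(Check on "muqdrxmymvja": → "muqdrxmymv" → "mdmv" ✓)

sxx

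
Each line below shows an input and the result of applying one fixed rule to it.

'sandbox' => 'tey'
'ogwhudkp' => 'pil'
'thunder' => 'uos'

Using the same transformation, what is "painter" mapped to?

qos

Looking at the pairs, the operation is to keep one character in every 3, starting at position 1 (positions 1st, 4th, 7th, ...), then shift every letter 1 place forward in the alphabet (wrapping around).
Starting from "painter": after the first operation, "pnr"; after the second, "qos".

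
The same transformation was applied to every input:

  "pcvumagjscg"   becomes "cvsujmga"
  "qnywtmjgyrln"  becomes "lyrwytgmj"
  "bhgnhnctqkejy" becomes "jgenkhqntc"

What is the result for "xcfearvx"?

What's happening: take characters alternately from the front and the back (1st, last, 2nd, 2nd-last, ...), then delete the first 3 characters.
Applying both steps to "xcfearvx": "xxcvfrea", then "vfrea".
(Check on "bhgnhnctqkejy": → "byhjgenkhqntc" → "jgenkhqntc" ✓)

vfrea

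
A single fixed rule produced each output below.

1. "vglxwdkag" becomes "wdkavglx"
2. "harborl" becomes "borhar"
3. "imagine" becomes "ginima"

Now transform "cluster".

steclu

What's happening: delete the last character, then swap the front and back halves of the string.
For "cluster", step one produces "cluste"; step two turns that into "steclu".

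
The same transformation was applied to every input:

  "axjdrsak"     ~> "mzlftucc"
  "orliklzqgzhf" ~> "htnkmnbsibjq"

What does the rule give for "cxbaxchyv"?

Each output is the input with this applied: swap the first and last characters, then shift every letter 2 places forward in the alphabet (wrapping around).
Applying both steps to "cxbaxchyv": "vxbaxchyc", then "xzdczejae".

xzdczejae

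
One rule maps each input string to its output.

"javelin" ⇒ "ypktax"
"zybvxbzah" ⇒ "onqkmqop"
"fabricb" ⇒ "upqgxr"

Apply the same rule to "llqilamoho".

aafxapbdw

Each output is the input with this applied: delete the last character, then shift every letter 11 places backward in the alphabet (wrapping around).
Applying both steps to "llqilamoho": "llqilamoh", then "aafxapbdw".
(Check on "zybvxbzah": → "zybvxbza" → "onqkmqop" ✓)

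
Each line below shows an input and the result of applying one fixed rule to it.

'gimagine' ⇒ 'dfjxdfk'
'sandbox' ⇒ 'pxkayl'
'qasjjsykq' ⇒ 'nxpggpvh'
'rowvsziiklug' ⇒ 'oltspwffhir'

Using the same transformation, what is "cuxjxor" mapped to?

The rule is to shift every letter 3 places backward in the alphabet (wrapping around), then delete the last character.
On "cuxjxor": the first step gives "zrugulo", and the second then gives "zrugul".

zrugul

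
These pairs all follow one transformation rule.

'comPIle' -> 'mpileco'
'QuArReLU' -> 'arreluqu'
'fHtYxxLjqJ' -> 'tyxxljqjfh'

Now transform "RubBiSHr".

bbishrru

Rule — move the first 2 characters to the end (rotate left by 2), then convert every letter to lowercase.
Working it through for "RubBiSHr": intermediate "bBiSHrRu", final "bbishrru".
(Check on "fHtYxxLjqJ": → "tYxxLjqJfH" → "tyxxljqjfh" ✓)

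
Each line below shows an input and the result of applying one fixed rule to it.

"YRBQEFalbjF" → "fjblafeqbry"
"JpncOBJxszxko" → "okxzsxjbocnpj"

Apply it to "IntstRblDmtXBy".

In each case the input is transformed by: reverse the string, then convert every letter to lowercase.
Starting from "IntstRblDmtXBy": after the first operation, "yBXtmDlbRtstnI"; after the second, "ybxtmdlbrtstni".

ybxtmdlbrtstni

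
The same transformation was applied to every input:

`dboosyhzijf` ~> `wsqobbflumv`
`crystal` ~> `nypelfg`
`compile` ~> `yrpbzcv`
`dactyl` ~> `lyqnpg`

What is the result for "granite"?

grtenav

Each output is the input with this applied: move the last 2 characters to the front (rotate right by 2), then shift every letter 13 places forward in the alphabet (wrapping around) — i.e. ROT13.
On "granite" that produces "grtenav".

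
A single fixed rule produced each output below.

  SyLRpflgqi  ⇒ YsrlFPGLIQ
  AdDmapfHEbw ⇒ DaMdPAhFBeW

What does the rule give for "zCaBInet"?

Rule — swap each adjacent pair of characters (1↔2, 3↔4, ...), then flip the case of every letter.
Working it through for "zCaBInet": intermediate "CzBanIte", final "cZbANiTE".

cZbANiTE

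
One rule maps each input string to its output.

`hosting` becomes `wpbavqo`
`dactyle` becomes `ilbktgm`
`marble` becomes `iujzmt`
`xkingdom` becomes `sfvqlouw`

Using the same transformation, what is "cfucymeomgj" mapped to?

nkkcugwmour

What's happening: shift every letter 8 places forward in the alphabet (wrapping around), then swap each adjacent pair of characters (1↔2, 3↔4, ...).
Working it through for "cfucymeomgj": intermediate "knckgumwuor", final "nkkcugwmour".
(Check on "hosting": → "pwabqvo" → "wpbavqo" ✓)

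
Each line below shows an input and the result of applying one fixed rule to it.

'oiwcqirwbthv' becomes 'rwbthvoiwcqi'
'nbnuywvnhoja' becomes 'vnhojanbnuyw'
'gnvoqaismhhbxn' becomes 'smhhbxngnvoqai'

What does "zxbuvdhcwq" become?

Rule — swap the front and back halves of the string.
For "zxbuvdhcwq" the result is "dhcwqzxbuv".

dhcwqzxbuv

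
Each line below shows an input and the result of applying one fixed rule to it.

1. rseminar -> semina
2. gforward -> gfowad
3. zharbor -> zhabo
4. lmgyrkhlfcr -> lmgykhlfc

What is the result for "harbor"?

What's happening: remove every "r".
Applying that to "harbor" gives "habo".

habo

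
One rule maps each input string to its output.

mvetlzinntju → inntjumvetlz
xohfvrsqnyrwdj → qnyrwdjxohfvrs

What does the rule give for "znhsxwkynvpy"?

The transformation: swap the front and back halves of the string.
So "znhsxwkynvpy" becomes "kynvpyznhsxw".

kynvpyznhsxw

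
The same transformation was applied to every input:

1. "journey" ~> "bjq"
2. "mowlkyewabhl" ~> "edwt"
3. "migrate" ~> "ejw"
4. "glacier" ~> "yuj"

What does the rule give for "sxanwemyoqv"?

What's happening: shift every letter 8 places backward in the alphabet (wrapping around), then keep one character in every 3, starting at position 1 (positions 1st, 4th, 7th, ...).
So "sxanwemyoqv" becomes "kfei".

kfei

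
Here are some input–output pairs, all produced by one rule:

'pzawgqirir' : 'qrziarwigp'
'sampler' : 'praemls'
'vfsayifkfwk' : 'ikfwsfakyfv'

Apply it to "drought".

Each output is the input with this applied: take characters alternately from the front and the back (1st, last, 2nd, 2nd-last, ...), then swap the first and last characters.
So "drought" becomes "utrhogd".

utrhogd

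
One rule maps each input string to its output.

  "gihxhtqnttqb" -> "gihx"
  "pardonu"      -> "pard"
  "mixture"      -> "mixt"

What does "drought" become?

drou

What's happening: keep only the first 4 characters.
Doing the same to "drought": "drou".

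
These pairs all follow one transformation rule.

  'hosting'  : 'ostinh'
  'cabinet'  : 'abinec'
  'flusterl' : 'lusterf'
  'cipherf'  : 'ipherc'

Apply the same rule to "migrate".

What's happening: swap the first and last characters, then delete the first character.
"migrate" → "igratm".

igratm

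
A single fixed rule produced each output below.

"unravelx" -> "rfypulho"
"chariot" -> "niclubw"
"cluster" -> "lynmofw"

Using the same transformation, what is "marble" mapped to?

The transformation: reverse the string, then shift every letter 6 places backward in the alphabet (wrapping around).
"marble" → "elbram" → "yfvlug".
(Check on "cluster": → "retsulc" → "lynmofw" ✓)

yfvlug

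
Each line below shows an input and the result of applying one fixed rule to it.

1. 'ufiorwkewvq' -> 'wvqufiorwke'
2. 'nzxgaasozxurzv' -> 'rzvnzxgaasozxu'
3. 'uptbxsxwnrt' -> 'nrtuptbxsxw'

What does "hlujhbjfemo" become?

The transformation: move the last 3 characters to the front (rotate right by 3).
For "hlujhbjfemo" the result is "emohlujhbjf".

emohlujhbjf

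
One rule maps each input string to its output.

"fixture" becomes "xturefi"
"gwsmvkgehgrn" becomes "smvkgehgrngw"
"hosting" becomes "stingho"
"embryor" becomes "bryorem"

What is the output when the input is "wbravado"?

ravadowb

The pattern: move the first 2 characters to the end (rotate left by 2).
"wbravado" → "ravadowb".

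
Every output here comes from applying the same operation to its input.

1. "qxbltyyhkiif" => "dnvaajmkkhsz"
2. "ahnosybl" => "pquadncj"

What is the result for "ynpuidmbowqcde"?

rwkfodqysefgap

The pattern: shift every letter 2 places forward in the alphabet (wrapping around), then move the first 2 characters to the end (rotate left by 2).
"ynpuidmbowqcde" → "aprwkfodqysefg" → "rwkfodqysefgap".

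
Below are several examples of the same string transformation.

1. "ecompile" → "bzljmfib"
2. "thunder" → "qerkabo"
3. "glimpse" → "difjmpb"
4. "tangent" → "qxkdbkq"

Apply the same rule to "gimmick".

dfjjfzh

The rule is to shift every letter 3 places backward in the alphabet (wrapping around).
So "gimmick" becomes "dfjjfzh".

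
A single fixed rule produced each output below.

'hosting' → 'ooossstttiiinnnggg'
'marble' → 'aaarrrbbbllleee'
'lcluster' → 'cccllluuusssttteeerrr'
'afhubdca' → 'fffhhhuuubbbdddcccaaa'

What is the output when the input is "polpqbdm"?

The pattern: delete the first character, then repeat every character 3 times.
Starting from "polpqbdm": after the first operation, "olpqbdm"; after the second, "ooolllpppqqqbbbdddmmm".

ooolllpppqqqbbbdddmmm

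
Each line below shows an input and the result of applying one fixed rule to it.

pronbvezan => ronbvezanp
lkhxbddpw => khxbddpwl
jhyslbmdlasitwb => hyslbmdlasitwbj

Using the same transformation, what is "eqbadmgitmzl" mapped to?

The transformation: move the first character to the end.
On "eqbadmgitmzl" that produces "qbadmgitmzle".

qbadmgitmzle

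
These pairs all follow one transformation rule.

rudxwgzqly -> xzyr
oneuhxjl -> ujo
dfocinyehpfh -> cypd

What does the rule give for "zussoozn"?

What's happening: keep one character in every 3, starting at position 1 (positions 1st, 4th, 7th, ...), then move the first character to the end.
"zussoozn" → "szz".

szz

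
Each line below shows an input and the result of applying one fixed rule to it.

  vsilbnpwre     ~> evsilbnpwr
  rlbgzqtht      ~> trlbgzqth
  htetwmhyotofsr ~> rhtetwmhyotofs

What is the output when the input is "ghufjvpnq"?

Looking at the pairs, the operation is to move the last character to the front.
For "ghufjvpnq" the result is "qghufjvpn".

qghufjvpn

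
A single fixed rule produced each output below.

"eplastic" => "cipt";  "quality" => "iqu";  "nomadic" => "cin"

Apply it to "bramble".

The transformation: sort the characters into alphabetical order, then keep every other character starting from the second (positions 2nd, 4th, 6th, ...).
For "bramble" the result is "bem".

bem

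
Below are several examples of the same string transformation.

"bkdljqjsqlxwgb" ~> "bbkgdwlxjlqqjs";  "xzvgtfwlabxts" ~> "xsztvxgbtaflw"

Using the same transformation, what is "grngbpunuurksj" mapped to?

The rule is to take characters alternately from the front and the back (1st, last, 2nd, 2nd-last, ...).
Doing the same to "grngbpunuurksj": "gjrsnkgrbupuun".

gjrsnkgrbupuun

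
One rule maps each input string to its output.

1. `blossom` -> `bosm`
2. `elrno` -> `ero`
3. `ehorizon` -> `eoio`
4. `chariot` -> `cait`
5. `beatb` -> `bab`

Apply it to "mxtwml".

Rule — keep every other character starting from the first (positions 1st, 3rd, 5th, ...).
So "mxtwml" becomes "mtm".

mtm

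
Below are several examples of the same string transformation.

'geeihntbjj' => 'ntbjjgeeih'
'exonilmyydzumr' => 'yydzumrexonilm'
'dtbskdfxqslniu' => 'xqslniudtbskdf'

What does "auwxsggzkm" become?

ggzkmauwxs

Each output is the input with this applied: swap the front and back halves of the string.
So "auwxsggzkm" becomes "ggzkmauwxs".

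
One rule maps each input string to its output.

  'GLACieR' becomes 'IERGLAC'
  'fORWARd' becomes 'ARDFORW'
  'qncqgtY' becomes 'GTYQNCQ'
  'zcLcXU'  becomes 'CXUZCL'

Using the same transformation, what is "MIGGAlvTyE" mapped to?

TYEMIGGALV

Each output is the input with this applied: move the last 3 characters to the front (rotate right by 3), then convert every letter to uppercase.
Applying both steps to "MIGGAlvTyE": "TyEMIGGAlv", then "TYEMIGGALV".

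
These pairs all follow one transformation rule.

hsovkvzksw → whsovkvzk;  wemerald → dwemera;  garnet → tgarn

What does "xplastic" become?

cxplast

The rule is to move the last character to the front, then delete the last character.
For "xplastic", step one produces "cxplasti"; step two turns that into "cxplast".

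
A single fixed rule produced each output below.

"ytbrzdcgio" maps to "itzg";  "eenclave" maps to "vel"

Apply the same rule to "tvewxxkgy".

The rule is to move the last 2 characters to the front (rotate right by 2), then keep one character in every 3, starting at position 1 (positions 1st, 4th, 7th, ...).
Starting from "tvewxxkgy": after the first operation, "gytvewxxk"; after the second, "gvx".

gvx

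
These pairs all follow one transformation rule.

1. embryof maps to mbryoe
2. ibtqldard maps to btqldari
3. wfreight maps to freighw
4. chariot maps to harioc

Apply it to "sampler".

amples

The transformation: swap the first and last characters, then delete the first character.
Applying that to "sampler" gives "amples".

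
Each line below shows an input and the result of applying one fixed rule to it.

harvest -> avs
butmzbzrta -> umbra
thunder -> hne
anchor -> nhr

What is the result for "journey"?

ore

The transformation: keep every other character starting from the second (positions 2nd, 4th, 6th, ...).
Doing the same to "journey": "ore".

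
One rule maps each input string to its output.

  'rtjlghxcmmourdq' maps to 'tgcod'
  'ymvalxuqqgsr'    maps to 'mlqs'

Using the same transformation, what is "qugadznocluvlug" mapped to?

Each output is the input with this applied: keep one character in every 3, starting at position 2 (positions 2nd, 5th, 8th, ...).
Doing the same to "qugadznocluvlug": "udouu".

udouu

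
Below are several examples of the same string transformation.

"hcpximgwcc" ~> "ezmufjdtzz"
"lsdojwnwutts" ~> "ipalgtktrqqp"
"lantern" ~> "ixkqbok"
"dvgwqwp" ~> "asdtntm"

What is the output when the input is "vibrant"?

Each output is the input with this applied: shift every letter 3 places backward in the alphabet (wrapping around).
So "vibrant" becomes "sfyoxkq".

sfyoxkq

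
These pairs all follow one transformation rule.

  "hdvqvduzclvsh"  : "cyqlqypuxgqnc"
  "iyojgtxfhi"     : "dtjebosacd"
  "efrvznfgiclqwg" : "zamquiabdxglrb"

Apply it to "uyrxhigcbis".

ptmscdbxwdn

In each case the input is transformed by: shift every letter 5 places backward in the alphabet (wrapping around).
"uyrxhigcbis" → "ptmscdbxwdn".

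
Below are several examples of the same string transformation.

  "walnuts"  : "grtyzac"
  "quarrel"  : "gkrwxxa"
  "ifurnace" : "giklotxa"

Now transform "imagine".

Each output is the input with this applied: sort the characters into alphabetical order, then shift every letter 6 places forward in the alphabet (wrapping around).
Working it through for "imagine": intermediate "aegiimn", final "gkmoost".

gkmoost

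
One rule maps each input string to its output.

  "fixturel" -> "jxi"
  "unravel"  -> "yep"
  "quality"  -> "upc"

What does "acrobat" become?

The transformation: shift every letter 4 places forward in the alphabet (wrapping around), then keep one character in every 3, starting at position 1 (positions 1st, 4th, 7th, ...).
For "acrobat", step one produces "egvsfex"; step two turns that into "esx".

esx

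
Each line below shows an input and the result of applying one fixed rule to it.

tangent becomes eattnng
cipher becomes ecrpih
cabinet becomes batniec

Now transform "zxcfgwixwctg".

cczxxwwtiggf

In each case the input is transformed by: sort the characters into reverse alphabetical order, then move the last 2 characters to the front (rotate right by 2).
"zxcfgwixwctg" → "zxxwwtiggfcc" → "cczxxwwtiggf".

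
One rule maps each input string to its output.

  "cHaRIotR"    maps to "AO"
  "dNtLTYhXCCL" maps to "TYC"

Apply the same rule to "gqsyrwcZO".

Looking at the pairs, the operation is to keep one character in every 3, starting at position 3 (positions 3rd, 6th, 9th, ...), then convert every letter to uppercase.
"gqsyrwcZO" → "swO" → "SWO".

SWO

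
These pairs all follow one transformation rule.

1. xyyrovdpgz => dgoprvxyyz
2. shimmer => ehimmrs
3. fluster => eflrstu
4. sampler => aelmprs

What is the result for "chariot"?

Each output is the input with this applied: sort the characters into alphabetical order.
On "chariot" that produces "achiort".

achiort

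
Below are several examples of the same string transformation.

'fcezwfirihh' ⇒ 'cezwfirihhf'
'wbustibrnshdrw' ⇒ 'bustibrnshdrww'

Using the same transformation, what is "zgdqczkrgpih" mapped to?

The pattern: move the first character to the end.
Applying that to "zgdqczkrgpih" gives "gdqczkrgpihz".

gdqczkrgpihz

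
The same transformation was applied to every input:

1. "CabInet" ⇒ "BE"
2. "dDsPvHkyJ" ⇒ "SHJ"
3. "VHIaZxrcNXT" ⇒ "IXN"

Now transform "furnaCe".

RC

The pattern: keep one character in every 3, starting at position 3 (positions 3rd, 6th, 9th, ...), then convert every letter to uppercase.
Applying that to "furnaCe" gives "RC".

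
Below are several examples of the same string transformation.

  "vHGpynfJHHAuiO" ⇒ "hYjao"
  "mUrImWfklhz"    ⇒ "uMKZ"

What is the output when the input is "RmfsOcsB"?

The transformation: flip the case of every letter, then keep one character in every 3, starting at position 2 (positions 2nd, 5th, 8th, ...).
For "RmfsOcsB" the result is "Mob".

Mob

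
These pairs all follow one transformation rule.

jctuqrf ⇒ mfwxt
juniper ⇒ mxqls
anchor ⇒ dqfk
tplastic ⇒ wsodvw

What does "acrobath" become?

Looking at the pairs, the operation is to shift every letter 3 places forward in the alphabet (wrapping around), then delete the last 2 characters.
Starting from "acrobath": after the first operation, "dfuredwk"; after the second, "dfured".

dfured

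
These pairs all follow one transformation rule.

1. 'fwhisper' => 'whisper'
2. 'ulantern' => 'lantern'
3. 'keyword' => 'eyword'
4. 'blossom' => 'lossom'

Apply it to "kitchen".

Looking at the pairs, the operation is to delete the first character.
So "kitchen" becomes "itchen".

itchen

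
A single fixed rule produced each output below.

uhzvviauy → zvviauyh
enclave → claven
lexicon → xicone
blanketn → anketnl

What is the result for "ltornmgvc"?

Rule — delete the first character, then move the first character to the end.
Starting from "ltornmgvc": after the first operation, "tornmgvc"; after the second, "ornmgvct".

ornmgvct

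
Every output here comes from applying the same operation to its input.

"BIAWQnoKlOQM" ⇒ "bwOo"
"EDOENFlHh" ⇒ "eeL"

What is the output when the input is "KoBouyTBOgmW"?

kOtG

The transformation: keep one character in every 3, starting at position 1 (positions 1st, 4th, 7th, ...), then flip the case of every letter.
Doing the same to "KoBouyTBOgmW": "kOtG".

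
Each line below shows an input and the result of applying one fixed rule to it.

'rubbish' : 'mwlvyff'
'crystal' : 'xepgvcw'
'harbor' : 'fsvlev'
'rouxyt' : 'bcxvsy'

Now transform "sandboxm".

sbqwerhf

Looking at the pairs, the operation is to shift every letter 4 places forward in the alphabet (wrapping around), then move the last 3 characters to the front (rotate right by 3).
On "sandboxm" that produces "sbqwerhf".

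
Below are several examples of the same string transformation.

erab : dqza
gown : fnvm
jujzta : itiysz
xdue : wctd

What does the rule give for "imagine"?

The pattern: shift every letter 1 place backward in the alphabet (wrapping around).
Doing the same to "imagine": "hlzfhmd".

hlzfhmd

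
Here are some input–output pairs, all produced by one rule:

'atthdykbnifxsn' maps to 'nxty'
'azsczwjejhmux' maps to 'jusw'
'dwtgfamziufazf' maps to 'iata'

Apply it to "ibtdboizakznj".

anto

Rule — keep one character in every 3, starting at position 3 (positions 3rd, 6th, 9th, ...), then swap the front and back halves of the string.
For "ibtdboizakznj", step one produces "toan"; step two turns that into "anto".
(Check on "azsczwjejhmux": → "swju" → "jusw" ✓)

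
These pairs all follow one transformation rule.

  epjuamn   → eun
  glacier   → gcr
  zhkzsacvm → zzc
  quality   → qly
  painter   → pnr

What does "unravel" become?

The transformation: keep one character in every 3, starting at position 1 (positions 1st, 4th, 7th, ...).
"unravel" → "ual".

ual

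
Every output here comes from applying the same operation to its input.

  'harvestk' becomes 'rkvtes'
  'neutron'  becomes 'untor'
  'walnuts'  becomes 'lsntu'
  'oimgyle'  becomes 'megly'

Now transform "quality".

aylti

Rule — delete the first 2 characters, then take characters alternately from the front and the back (1st, last, 2nd, 2nd-last, ...).
For "quality", step one produces "ality"; step two turns that into "aylti".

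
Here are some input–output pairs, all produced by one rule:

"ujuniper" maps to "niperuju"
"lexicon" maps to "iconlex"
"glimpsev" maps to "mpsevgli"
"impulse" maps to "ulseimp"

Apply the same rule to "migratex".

The transformation: move the first 3 characters to the end (rotate left by 3).
"migratex" → "ratexmig".

ratexmig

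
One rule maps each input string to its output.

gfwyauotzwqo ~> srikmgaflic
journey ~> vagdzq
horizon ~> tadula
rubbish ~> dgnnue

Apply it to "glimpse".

The transformation: delete the last character, then shift every letter 12 places forward in the alphabet (wrapping around).
On "glimpse": the first step gives "glimps", and the second then gives "sxuybe".

sxuybe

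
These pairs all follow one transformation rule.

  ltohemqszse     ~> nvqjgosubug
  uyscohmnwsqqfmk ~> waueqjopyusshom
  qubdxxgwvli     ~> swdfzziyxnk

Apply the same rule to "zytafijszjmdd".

In each case the input is transformed by: shift every letter 2 places forward in the alphabet (wrapping around).
So "zytafijszjmdd" becomes "bavchklubloff".

bavchklubloff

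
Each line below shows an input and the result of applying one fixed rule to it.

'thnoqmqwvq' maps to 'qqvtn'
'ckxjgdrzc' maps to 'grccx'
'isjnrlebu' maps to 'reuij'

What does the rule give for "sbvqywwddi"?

In each case the input is transformed by: keep every other character starting from the first (positions 1st, 3rd, 5th, ...), then move the last 3 characters to the front (rotate right by 3).
For "sbvqywwddi", step one produces "svywd"; step two turns that into "ywdsv".

ywdsv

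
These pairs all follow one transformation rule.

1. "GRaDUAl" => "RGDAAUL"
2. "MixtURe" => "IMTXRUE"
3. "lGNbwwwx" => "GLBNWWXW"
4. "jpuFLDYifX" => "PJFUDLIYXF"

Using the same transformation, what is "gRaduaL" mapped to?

RGDAAUL

The pattern: swap each adjacent pair of characters (1↔2, 3↔4, ...), then convert every letter to uppercase.
Applying both steps to "gRaduaL": "RgdaauL", then "RGDAAUL".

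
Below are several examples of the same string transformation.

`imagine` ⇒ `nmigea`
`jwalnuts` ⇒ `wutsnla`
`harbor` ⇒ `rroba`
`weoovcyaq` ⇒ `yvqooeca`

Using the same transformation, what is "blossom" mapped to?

ssooml

The pattern: delete the first character, then sort the characters into reverse alphabetical order.
On "blossom" that produces "ssooml".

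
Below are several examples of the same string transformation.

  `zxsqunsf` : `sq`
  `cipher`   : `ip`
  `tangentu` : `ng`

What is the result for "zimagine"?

ma

The rule is to swap the front and back halves of the string, then keep only the last 2 characters.
For "zimagine", step one produces "ginezima"; step two turns that into "ma".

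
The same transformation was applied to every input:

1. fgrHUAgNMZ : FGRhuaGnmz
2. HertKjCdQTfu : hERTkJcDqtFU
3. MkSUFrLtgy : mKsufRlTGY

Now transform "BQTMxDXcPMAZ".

bqtmXdxCpmaz

Each output is the input with this applied: flip the case of every letter.
So "BQTMxDXcPMAZ" becomes "bqtmXdxCpmaz".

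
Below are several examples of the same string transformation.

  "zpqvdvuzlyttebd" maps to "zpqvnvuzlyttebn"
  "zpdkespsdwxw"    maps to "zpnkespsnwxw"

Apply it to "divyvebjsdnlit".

nivyvebjsnnlit

The transformation: replace every "d" with "n".
For "divyvebjsdnlit" the result is "nivyvebjsnnlit".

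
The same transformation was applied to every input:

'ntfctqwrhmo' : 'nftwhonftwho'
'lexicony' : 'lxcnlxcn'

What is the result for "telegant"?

tlgntlgn

The pattern: keep every other character starting from the first (positions 1st, 3rd, 5th, ...), then write the whole string twice.
For "telegant", step one produces "tlgn"; step two turns that into "tlgntlgn".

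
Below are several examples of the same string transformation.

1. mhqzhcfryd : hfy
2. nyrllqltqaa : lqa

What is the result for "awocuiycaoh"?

yah

The transformation: keep every other character starting from the first (positions 1st, 3rd, 5th, ...), then keep only the last 3 characters.
Working it through for "awocuiycaoh": intermediate "aouyah", final "yah".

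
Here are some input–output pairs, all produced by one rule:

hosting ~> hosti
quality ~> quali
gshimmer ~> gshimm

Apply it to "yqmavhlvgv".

yqmavhlv

The rule is to delete the last 2 characters.
"yqmavhlvgv" → "yqmavhlv".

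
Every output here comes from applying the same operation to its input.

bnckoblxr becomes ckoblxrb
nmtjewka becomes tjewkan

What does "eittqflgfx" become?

ttqflgfxe

Each output is the input with this applied: move the first character to the end, then delete the first character.
Applying both steps to "eittqflgfx": "ittqflgfxe", then "ttqflgfxe".
(Check on "nmtjewka": → "mtjewkan" → "tjewkan" ✓)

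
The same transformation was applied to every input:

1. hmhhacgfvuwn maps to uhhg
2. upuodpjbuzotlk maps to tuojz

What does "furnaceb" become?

cfn

The transformation: move the last 3 characters to the front (rotate right by 3), then keep one character in every 3, starting at position 1 (positions 1st, 4th, 7th, ...).
For "furnaceb", step one produces "cebfurna"; step two turns that into "cfn".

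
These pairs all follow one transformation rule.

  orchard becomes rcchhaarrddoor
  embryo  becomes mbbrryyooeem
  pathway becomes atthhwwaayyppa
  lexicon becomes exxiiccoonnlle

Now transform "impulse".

mppuullsseeiim

Each output is the input with this applied: double every character, then move the first 3 characters to the end (rotate left by 3).
Working it through for "impulse": intermediate "iimmppuullssee", final "mppuullsseeiim".
(Check on "pathway": → "ppaatthhwwaayy" → "atthhwwaayyppa" ✓)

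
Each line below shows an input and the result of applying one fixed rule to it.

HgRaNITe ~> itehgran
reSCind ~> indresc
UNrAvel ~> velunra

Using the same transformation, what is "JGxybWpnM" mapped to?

pnmjgxybw

What's happening: move the last 3 characters to the front (rotate right by 3), then convert every letter to lowercase.
"JGxybWpnM" → "pnMJGxybW" → "pnmjgxybw".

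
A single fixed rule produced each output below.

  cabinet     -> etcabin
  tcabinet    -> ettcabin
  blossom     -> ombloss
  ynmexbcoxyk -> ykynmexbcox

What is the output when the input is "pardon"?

onpard

The transformation: move the last 2 characters to the front (rotate right by 2).
"pardon" → "onpard".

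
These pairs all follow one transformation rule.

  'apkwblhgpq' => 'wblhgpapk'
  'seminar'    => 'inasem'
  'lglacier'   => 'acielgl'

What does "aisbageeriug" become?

bageeriuais

The rule is to delete the last character, then move the first 3 characters to the end (rotate left by 3).
Starting from "aisbageeriug": after the first operation, "aisbageeriu"; after the second, "bageeriuais".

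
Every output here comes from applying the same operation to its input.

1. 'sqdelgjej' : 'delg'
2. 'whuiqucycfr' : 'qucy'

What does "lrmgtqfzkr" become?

In each case the input is transformed by: move the last 3 characters to the front (rotate right by 3), then keep only the last 4 characters.
Applying both steps to "lrmgtqfzkr": "zkrlrmgtqf", then "gtqf".

gtqf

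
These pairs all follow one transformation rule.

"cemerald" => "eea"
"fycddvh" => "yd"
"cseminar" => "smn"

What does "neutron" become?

et

Rule — delete the last 2 characters, then keep every other character starting from the second (positions 2nd, 4th, 6th, ...).
For "neutron", step one produces "neutr"; step two turns that into "et".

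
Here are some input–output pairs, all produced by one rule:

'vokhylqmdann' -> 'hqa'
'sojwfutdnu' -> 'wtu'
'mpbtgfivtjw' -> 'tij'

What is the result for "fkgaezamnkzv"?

aak

The transformation: delete the first 3 characters, then keep one character in every 3, starting at position 1 (positions 1st, 4th, 7th, ...).
"fkgaezamnkzv" → "aezamnkzv" → "aak".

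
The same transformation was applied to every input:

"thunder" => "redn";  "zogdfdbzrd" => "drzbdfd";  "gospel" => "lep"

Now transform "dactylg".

glyt

The transformation: reverse the string, then delete the last 3 characters.
"dactylg" → "glytcad" → "glyt".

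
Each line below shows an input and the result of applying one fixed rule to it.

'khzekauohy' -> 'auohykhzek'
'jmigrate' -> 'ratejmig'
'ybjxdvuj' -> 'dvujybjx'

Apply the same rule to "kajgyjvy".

yjvykajg

Rule — swap the front and back halves of the string.
"kajgyjvy" → "yjvykajg".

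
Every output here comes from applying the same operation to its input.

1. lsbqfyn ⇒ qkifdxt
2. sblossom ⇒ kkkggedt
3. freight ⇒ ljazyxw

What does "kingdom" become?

The transformation: sort the characters into reverse alphabetical order, then shift every letter 8 places backward in the alphabet (wrapping around).
"kingdom" → "onmkigd" → "gfecayv".

gfecayv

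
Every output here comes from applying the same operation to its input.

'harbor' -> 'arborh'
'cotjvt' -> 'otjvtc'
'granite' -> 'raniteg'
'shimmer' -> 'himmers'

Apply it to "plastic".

lasticp

What's happening: move the first character to the end.
So "plastic" becomes "lasticp".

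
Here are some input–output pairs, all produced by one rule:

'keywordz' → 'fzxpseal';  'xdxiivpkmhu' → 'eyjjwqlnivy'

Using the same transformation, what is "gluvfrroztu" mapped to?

mvwgsspauvh

The transformation: move the first character to the end, then shift every letter 1 place forward in the alphabet (wrapping around).
"gluvfrroztu" → "luvfrroztug" → "mvwgsspauvh".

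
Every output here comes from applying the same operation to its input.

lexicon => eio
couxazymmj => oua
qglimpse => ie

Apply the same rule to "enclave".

Rule — keep only the vowels.
Applying that to "enclave" gives "eae".

eae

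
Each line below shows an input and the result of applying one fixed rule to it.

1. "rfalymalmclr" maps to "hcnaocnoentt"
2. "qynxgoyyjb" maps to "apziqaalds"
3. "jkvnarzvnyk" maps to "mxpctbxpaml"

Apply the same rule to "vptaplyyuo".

The pattern: shift every letter 2 places forward in the alphabet (wrapping around), then move the first character to the end.
On "vptaplyyuo": the first step gives "xrvcrnaawq", and the second then gives "rvcrnaawqx".
(Check on "jkvnarzvnyk": → "lmxpctbxpam" → "mxpctbxpaml" ✓)

rvcrnaawqx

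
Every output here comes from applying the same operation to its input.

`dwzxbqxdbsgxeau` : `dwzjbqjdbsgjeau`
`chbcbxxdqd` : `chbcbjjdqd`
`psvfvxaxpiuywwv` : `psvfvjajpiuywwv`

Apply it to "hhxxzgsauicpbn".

hhjjzgsauicpbn

Each output is the input with this applied: replace every "x" with "j".
So "hhxxzgsauicpbn" becomes "hhjjzgsauicpbn".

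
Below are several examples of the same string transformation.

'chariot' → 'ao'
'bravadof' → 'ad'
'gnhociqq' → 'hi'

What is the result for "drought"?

Looking at the pairs, the operation is to keep one character in every 3, starting at position 3 (positions 3rd, 6th, 9th, ...).
Doing the same to "drought": "oh".

oh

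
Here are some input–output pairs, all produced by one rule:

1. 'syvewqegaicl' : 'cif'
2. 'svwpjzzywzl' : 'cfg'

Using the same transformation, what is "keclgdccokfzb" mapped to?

Each output is the input with this applied: shift every letter 10 places forward in the alphabet (wrapping around), then keep only the first 3 characters.
On "keclgdccokfzb": the first step gives "uomvqnmmyupjl", and the second then gives "uom".

uom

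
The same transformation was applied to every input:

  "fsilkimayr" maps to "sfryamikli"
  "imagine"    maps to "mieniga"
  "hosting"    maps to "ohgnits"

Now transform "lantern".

alnretn

Rule — reverse the string, then move the last 2 characters to the front (rotate right by 2).
"lantern" → "alnretn".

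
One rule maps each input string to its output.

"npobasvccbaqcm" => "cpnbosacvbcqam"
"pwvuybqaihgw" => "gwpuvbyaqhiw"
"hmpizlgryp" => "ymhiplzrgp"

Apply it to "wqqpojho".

Looking at the pairs, the operation is to swap each adjacent pair of characters (1↔2, 3↔4, ...), then move the last character to the front.
"wqqpojho" → "qwpqjooh" → "hqwpqjoo".
(Check on "hmpizlgryp": → "mhiplzrgpy" → "ymhiplzrgp" ✓)

hqwpqjoo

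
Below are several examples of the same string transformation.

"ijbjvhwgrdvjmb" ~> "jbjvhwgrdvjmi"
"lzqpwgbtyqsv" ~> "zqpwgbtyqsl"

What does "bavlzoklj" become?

Rule — delete the last character, then move the first character to the end.
Starting from "bavlzoklj": after the first operation, "bavlzokl"; after the second, "avlzoklb".
(Check on "ijbjvhwgrdvjmb": → "ijbjvhwgrdvjm" → "jbjvhwgrdvjmi" ✓)

avlzoklb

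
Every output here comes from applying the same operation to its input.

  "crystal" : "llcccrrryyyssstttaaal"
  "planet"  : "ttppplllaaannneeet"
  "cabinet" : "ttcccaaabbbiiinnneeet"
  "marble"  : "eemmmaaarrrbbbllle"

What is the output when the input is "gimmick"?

kkgggiiimmmmmmiiiccck

What's happening: repeat every character 3 times, then move the last 2 characters to the front (rotate right by 2).
On "gimmick": the first step gives "gggiiimmmmmmiiiccckkk", and the second then gives "kkgggiiimmmmmmiiiccck".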